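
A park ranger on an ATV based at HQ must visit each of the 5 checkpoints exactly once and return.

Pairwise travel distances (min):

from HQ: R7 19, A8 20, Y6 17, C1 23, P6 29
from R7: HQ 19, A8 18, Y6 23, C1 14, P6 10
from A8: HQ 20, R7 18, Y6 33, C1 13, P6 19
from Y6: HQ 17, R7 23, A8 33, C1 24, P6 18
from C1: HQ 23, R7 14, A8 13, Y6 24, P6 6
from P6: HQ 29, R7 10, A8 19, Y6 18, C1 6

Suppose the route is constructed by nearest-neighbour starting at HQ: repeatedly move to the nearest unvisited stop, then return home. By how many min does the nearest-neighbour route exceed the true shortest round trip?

HQ: Y6=17, R7=19, A8=20, C1=23, P6=29 ⇒ Y6
Y6: P6=18, R7=23, C1=24, A8=33 ⇒ P6
P6: C1=6, R7=10, A8=19 ⇒ C1
C1: A8=13, R7=14 ⇒ A8
A8: R7=18 ⇒ R7
NN route HQ → Y6 → P6 → C1 → A8 → R7 → HQ costs 91.
Optimal: HQ → A8 → C1 → P6 → R7 → Y6 → HQ costs 89 (by enumerating all 60 distinct tours).
Excess = 91 − 89 = 2.

The nearest-neighbour route is 2 min longer than optimal.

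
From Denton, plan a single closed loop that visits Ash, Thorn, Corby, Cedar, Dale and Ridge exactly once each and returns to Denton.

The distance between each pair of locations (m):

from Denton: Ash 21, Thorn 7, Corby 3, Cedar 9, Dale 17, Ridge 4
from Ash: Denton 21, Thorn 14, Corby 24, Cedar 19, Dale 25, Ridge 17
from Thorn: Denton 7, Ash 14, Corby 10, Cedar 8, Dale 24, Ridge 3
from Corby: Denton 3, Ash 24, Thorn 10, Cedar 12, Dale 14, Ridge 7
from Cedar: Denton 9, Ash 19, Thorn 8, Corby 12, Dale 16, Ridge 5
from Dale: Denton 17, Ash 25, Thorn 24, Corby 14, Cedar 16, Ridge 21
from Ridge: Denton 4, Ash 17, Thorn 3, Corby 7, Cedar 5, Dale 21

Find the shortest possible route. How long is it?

There are 360 distinct closed tours to check (reversals are equivalent).
Denton-Ash-Thorn-Corby-Cedar-Dale-Ridge-Denton: 21+14+10+12+16+21+4 = 98
Denton-Ash-Thorn-Corby-Cedar-Ridge-Dale-Denton: 21+14+10+12+5+21+17 = 100
Denton-Ash-Thorn-Corby-Dale-Cedar-Ridge-Denton: 21+14+10+14+16+5+4 = 84
Denton-Ash-Thorn-Corby-Dale-Ridge-Cedar-Denton: 21+14+10+14+21+5+9 = 94
Denton-Ash-Thorn-Corby-Ridge-Cedar-Dale-Denton: 21+14+10+7+5+16+17 = 90
Denton-Ash-Thorn-Corby-Ridge-Dale-Cedar-Denton: 21+14+10+7+21+16+9 = 98
Denton-Ash-Thorn-Cedar-Corby-Dale-Ridge-Denton: 21+14+8+12+14+21+4 = 94
Denton-Ash-Thorn-Cedar-Corby-Ridge-Dale-Denton: 21+14+8+12+7+21+17 = 100
… (352 more)
Denton-Corby-Dale-Ash-Thorn-Cedar-Ridge-Denton: 3+14+25+14+8+5+4 = 73  ← best
The minimum is 73.
One optimal route: Denton → Corby → Dale → Ash → Thorn → Cedar → Ridge → Denton (or its reverse).

73 m — the shortest possible round trip.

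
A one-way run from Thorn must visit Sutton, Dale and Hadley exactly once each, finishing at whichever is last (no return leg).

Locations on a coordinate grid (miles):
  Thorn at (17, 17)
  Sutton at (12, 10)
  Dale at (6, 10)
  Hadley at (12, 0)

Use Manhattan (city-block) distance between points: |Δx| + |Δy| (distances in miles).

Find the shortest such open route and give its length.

There are 3! = 6 possible orderings.
Thorn→Sutton→Dale→Hadley: 12+6+16 = 34
Thorn→Sutton→Hadley→Dale: 12+10+16 = 38
Thorn→Dale→Sutton→Hadley: 18+6+10 = 34
Thorn→Dale→Hadley→Sutton: 18+16+10 = 44
Thorn→Hadley→Sutton→Dale: 22+10+6 = 38
Thorn→Hadley→Dale→Sutton: 22+16+6 = 44
The minimum is 34.
One shortest path: Thorn → Sutton → Dale → Hadley.

34 miles — the minimum one-way total.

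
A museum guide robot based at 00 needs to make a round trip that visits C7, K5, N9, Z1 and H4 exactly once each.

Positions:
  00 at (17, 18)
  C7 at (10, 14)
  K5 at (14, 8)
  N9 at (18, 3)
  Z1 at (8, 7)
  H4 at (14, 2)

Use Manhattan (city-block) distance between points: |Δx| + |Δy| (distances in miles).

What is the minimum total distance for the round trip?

With 5 stops there are 5!/2 = 60 distinct round trips (a route and its reverse cost the same).
00 → C7 → K5 → N9 → Z1 → H4 → 00: 11+10+9+14+11+19 = 74
00 → C7 → K5 → N9 → H4 → Z1 → 00: 11+10+9+5+11+20 = 66
00 → C7 → K5 → Z1 → N9 → H4 → 00: 11+10+7+14+5+19 = 66
00 → C7 → K5 → Z1 → H4 → N9 → 00: 11+10+7+11+5+16 = 60
00 → C7 → K5 → H4 → N9 → Z1 → 00: 11+10+6+5+14+20 = 66
00 → C7 → K5 → H4 → Z1 → N9 → 00: 11+10+6+11+14+16 = 68
00 → C7 → N9 → K5 → Z1 → H4 → 00: 11+19+9+7+11+19 = 76
00 → C7 → N9 → K5 → H4 → Z1 → 00: 11+19+9+6+11+20 = 76
00 → C7 → N9 → Z1 → K5 → H4 → 00: 11+19+14+7+6+19 = 76
00 → C7 → N9 → Z1 → H4 → K5 → 00: 11+19+14+11+6+13 = 74
00 → C7 → N9 → H4 → K5 → Z1 → 00: 11+19+5+6+7+20 = 68
00 → C7 → N9 → H4 → Z1 → K5 → 00: 11+19+5+11+7+13 = 66
00 → C7 → Z1 → K5 → N9 → H4 → 00: 11+9+7+9+5+19 = 60
00 → C7 → Z1 → K5 → H4 → N9 → 00: 11+9+7+6+5+16 = 54
… (46 more)
The minimum is 54.
One optimal route: 00 → C7 → Z1 → K5 → H4 → N9 → 00 (or its reverse).

54 miles — the shortest possible round trip.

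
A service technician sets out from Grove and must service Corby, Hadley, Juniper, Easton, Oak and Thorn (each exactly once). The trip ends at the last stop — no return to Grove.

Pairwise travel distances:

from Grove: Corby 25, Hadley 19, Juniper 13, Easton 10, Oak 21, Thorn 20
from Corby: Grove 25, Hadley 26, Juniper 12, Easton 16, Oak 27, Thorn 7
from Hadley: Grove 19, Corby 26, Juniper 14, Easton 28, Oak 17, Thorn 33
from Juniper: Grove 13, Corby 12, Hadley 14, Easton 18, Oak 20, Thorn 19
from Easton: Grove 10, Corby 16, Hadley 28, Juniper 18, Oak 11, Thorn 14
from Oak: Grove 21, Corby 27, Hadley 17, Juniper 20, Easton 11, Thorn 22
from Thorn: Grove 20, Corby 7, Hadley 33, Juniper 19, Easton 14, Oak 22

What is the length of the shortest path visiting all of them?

There are 6! = 720 possible orderings.
Grove→Corby→Hadley→Juniper→Easton→Oak→Thorn: 25+26+14+18+11+22 = 116
Grove→Corby→Hadley→Juniper→Easton→Thorn→Oak: 25+26+14+18+14+22 = 119
Grove→Corby→Hadley→Juniper→Oak→Easton→Thorn: 25+26+14+20+11+14 = 110
Grove→Corby→Hadley→Juniper→Oak→Thorn→Easton: 25+26+14+20+22+14 = 121
Grove→Corby→Hadley→Juniper→Thorn→Easton→Oak: 25+26+14+19+14+11 = 109
Grove→Corby→Hadley→Juniper→Thorn→Oak→Easton: 25+26+14+19+22+11 = 117
Grove→Corby→Hadley→Easton→Juniper→Oak→Thorn: 25+26+28+18+20+22 = 139
Grove→Corby→Hadley→Easton→Juniper→Thorn→Oak: 25+26+28+18+19+22 = 138
… (712 more)
Grove→Easton→Oak→Hadley→Juniper→Corby→Thorn: 10+11+17+14+12+7 = 71  ← best
The minimum is 71.
One shortest path: Grove → Easton → Oak → Hadley → Juniper → Corby → Thorn.

71 — the minimum one-way total.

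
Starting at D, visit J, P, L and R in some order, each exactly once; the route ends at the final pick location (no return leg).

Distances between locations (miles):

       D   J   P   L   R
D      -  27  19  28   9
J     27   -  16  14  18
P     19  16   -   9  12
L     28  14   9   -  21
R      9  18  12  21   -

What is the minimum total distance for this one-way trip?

44 miles — the minimum one-way total.

There are 4! = 24 possible orderings.
D→J→P→L→R: 27+16+9+21 = 73
D→J→P→R→L: 27+16+12+21 = 76
D→J→L→P→R: 27+14+9+12 = 62
D→J→L→R→P: 27+14+21+12 = 74
D→J→R→P→L: 27+18+12+9 = 66
D→J→R→L→P: 27+18+21+9 = 75
D→P→J→L→R: 19+16+14+21 = 70
D→P→J→R→L: 19+16+18+21 = 74
D→P→L→J→R: 19+9+14+18 = 60
D→P→L→R→J: 19+9+21+18 = 67
D→P→R→J→L: 19+12+18+14 = 63
D→P→R→L→J: 19+12+21+14 = 66
D→L→J→P→R: 28+14+16+12 = 70
D→L→J→R→P: 28+14+18+12 = 72
… (10 more)
D→R→P→L→J: 9+12+9+14 = 44  ← best
The minimum is 44.
One shortest path: D → R → P → L → J.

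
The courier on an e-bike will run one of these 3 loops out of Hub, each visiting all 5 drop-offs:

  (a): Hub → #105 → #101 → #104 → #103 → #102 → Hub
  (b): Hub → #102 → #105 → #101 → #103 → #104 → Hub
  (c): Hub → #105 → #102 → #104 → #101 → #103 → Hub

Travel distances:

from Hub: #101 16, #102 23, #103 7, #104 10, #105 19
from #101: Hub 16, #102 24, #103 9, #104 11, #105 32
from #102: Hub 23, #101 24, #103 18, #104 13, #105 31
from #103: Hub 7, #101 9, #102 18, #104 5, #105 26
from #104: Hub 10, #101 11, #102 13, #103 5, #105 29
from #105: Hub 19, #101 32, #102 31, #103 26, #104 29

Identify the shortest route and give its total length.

Shortest is (c), total 90.

(a): 19 + 32 + 11 + 5 + 18 + 23 = 108
(b): 23 + 31 + 32 + 9 + 5 + 10 = 110
(c): 19 + 31 + 13 + 11 + 9 + 7 = 90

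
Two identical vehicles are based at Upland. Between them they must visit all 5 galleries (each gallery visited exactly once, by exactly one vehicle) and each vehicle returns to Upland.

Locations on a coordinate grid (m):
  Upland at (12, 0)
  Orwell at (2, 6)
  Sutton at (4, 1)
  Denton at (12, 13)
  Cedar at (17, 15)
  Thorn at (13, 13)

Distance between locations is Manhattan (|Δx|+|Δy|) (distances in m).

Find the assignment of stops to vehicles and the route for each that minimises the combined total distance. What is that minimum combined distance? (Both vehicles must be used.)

Try each way of splitting the stops between the two vehicles (each non-empty) and, for each split, find the best tour for each vehicle:
  {Orwell} + {Sutton, Denton, Cedar, Thorn}: 32 + 56 = 88
  {Sutton} + {Orwell, Denton, Cedar, Thorn}: 18 + 60 = 78
  {Orwell, Sutton} + {Denton, Cedar, Thorn}: 32 + 40 = 72
  {Denton} + {Orwell, Sutton, Cedar, Thorn}: 26 + 60 = 86
  {Orwell, Denton} + {Sutton, Cedar, Thorn}: 46 + 56 = 102
  {Sutton, Denton} + {Orwell, Cedar, Thorn}: 42 + 60 = 102
  … (15 splits in total)
Best: vehicle 1 Upland → Orwell → Sutton → Upland = 32; vehicle 2 Upland → Denton → Cedar → Thorn → Upland = 40; combined 72.

Minimum combined distance: 72 m.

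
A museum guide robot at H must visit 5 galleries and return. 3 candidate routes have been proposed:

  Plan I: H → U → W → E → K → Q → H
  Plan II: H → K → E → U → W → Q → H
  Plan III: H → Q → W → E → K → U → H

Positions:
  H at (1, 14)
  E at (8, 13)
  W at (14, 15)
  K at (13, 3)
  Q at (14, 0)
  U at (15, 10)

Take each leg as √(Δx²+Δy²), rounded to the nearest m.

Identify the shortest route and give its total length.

Shortest is Plan I, total 59 m.

Plan I: 15 + 5 + 6 + 11 + 3 + 19 = 59
Plan II: 16 + 11 + 8 + 5 + 15 + 19 = 74
Plan III: 19 + 15 + 6 + 11 + 7 + 15 = 73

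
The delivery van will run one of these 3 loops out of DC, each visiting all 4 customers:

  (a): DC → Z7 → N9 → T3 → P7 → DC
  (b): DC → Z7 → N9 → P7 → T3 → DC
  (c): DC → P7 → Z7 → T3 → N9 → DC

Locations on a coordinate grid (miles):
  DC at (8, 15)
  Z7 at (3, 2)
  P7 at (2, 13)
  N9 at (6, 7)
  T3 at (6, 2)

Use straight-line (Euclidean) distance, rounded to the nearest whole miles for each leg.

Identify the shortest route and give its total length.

Shortest is (c), total 33 miles.

(a): 14 + 6 + 5 + 12 + 6 = 43
(b): 14 + 6 + 7 + 12 + 13 = 52
(c): 6 + 11 + 3 + 5 + 8 = 33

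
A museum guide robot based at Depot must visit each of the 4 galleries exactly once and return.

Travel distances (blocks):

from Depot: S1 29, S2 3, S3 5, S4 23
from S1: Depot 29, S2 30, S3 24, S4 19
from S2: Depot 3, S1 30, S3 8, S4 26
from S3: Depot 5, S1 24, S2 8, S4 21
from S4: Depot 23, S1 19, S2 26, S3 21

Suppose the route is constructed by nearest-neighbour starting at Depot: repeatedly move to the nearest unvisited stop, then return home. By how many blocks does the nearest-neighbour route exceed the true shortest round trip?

From Depot: S2=3, S3=5, S4=23, S1=29 → choose S2 (3).
From S2: S3=8, S4=26, S1=30 → choose S3 (8).
From S3: S4=21, S1=24 → choose S4 (21).
From S4: S1=19 → choose S1 (19).
NN route Depot → S2 → S3 → S4 → S1 → Depot costs 80.
Optimal: Depot → S2 → S3 → S1 → S4 → Depot costs 77 (by enumerating all 12 distinct tours).
Excess = 80 − 77 = 3.

3 blocks longer than the optimal tour.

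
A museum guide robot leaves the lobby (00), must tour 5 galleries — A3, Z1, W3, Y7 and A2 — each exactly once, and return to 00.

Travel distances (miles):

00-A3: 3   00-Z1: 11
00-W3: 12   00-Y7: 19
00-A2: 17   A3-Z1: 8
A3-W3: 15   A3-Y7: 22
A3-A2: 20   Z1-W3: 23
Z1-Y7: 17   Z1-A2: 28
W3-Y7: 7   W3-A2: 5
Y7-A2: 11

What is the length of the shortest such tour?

Shortest round trip = 56 miles.

With 5 stops there are 5!/2 = 60 distinct round trips (a route and its reverse cost the same).
00→A3→Z1→W3→Y7→A2→00: 3+8+23+7+11+17 = 69
00→A3→Z1→W3→A2→Y7→00: 3+8+23+5+11+19 = 69
00→A3→Z1→Y7→W3→A2→00: 3+8+17+7+5+17 = 57
00→A3→Z1→Y7→A2→W3→00: 3+8+17+11+5+12 = 56
00→A3→Z1→A2→W3→Y7→00: 3+8+28+5+7+19 = 70
00→A3→Z1→A2→Y7→W3→00: 3+8+28+11+7+12 = 69
00→A3→W3→Z1→Y7→A2→00: 3+15+23+17+11+17 = 86
00→A3→W3→Z1→A2→Y7→00: 3+15+23+28+11+19 = 99
00→A3→W3→Y7→Z1→A2→00: 3+15+7+17+28+17 = 87
00→A3→W3→Y7→A2→Z1→00: 3+15+7+11+28+11 = 75
00→A3→W3→A2→Z1→Y7→00: 3+15+5+28+17+19 = 87
00→A3→W3→A2→Y7→Z1→00: 3+15+5+11+17+11 = 62
00→A3→Y7→Z1→W3→A2→00: 3+22+17+23+5+17 = 87
00→A3→Y7→Z1→A2→W3→00: 3+22+17+28+5+12 = 87
… (46 more)
The minimum is 56.
One optimal route: 00 → A3 → Z1 → Y7 → A2 → W3 → 00 (or its reverse).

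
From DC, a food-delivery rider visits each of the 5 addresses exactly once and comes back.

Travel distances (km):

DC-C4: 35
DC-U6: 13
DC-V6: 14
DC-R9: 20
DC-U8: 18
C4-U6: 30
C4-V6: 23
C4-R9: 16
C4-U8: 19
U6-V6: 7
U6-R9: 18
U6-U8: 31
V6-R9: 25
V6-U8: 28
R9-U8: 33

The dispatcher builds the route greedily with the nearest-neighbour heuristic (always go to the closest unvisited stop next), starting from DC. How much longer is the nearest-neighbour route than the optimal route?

DC: U6=13, V6=14, U8=18, R9=20, C4=35 ⇒ U6
U6: V6=7, R9=18, C4=30, U8=31 ⇒ V6
V6: C4=23, R9=25, U8=28 ⇒ C4
C4: R9=16, U8=19 ⇒ R9
R9: U8=33 ⇒ U8
NN route DC → U6 → V6 → C4 → R9 → U8 → DC costs 110.
Optimal: DC → V6 → U6 → R9 → C4 → U8 → DC costs 92 (by enumerating all 60 distinct tours).
Excess = 110 − 92 = 18.

The nearest-neighbour route is 18 km longer than optimal.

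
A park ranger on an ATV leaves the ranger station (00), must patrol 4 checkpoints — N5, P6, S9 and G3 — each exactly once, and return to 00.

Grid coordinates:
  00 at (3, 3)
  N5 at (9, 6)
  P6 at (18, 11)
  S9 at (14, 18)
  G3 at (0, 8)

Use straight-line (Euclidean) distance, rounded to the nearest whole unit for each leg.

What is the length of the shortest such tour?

With 4 stops there are 4!/2 = 12 distinct round trips (a route and its reverse cost the same).
00 - N5 - P6 - S9 - G3 - 00: 7+10+8+17+6 = 48
00 - N5 - P6 - G3 - S9 - 00: 7+10+18+17+19 = 71
00 - N5 - S9 - P6 - G3 - 00: 7+13+8+18+6 = 52
00 - N5 - S9 - G3 - P6 - 00: 7+13+17+18+17 = 72
00 - N5 - G3 - P6 - S9 - 00: 7+9+18+8+19 = 61
00 - N5 - G3 - S9 - P6 - 00: 7+9+17+8+17 = 58
00 - P6 - N5 - S9 - G3 - 00: 17+10+13+17+6 = 63
00 - P6 - N5 - G3 - S9 - 00: 17+10+9+17+19 = 72
00 - P6 - S9 - N5 - G3 - 00: 17+8+13+9+6 = 53
00 - P6 - G3 - N5 - S9 - 00: 17+18+9+13+19 = 76
00 - S9 - N5 - P6 - G3 - 00: 19+13+10+18+6 = 66
00 - S9 - P6 - N5 - G3 - 00: 19+8+10+9+6 = 52
The minimum is 48.
One optimal route: 00 → N5 → P6 → S9 → G3 → 00 (or its reverse).

48 — the shortest possible round trip.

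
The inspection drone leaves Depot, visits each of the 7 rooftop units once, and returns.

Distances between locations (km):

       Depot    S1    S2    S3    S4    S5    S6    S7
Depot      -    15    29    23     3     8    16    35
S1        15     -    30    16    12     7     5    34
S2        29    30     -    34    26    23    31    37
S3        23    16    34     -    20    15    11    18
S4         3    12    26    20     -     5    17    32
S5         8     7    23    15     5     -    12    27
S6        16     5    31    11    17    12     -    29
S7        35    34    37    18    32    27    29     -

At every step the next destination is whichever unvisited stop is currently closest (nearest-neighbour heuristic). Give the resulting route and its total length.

From Depot: distances to unvisited — S4=3, S5=8, S1=15, S6=16, S3=23, S2=29, S7=35. Nearest is S4 (3).
From S4: distances to unvisited — S5=5, S1=12, S6=17, S3=20, S2=26, S7=32. Nearest is S5 (5).
From S5: distances to unvisited — S1=7, S6=12, S3=15, S2=23, S7=27. Nearest is S1 (7).
From S1: distances to unvisited — S6=5, S3=16, S2=30, S7=34. Nearest is S6 (5).
From S6: distances to unvisited — S3=11, S7=29, S2=31. Nearest is S3 (11).
From S3: distances to unvisited — S7=18, S2=34. Nearest is S7 (18).
From S7: distances to unvisited — S2=37. Nearest is S2 (37).
Return S2→Depot: 29.
Total = 3 + 5 + 7 + 5 + 11 + 18 + 37 + 29 = 115.

Nearest-neighbour total = 115 km; route Depot → S4 → S5 → S1 → S6 → S3 → S7 → S2 → Depot.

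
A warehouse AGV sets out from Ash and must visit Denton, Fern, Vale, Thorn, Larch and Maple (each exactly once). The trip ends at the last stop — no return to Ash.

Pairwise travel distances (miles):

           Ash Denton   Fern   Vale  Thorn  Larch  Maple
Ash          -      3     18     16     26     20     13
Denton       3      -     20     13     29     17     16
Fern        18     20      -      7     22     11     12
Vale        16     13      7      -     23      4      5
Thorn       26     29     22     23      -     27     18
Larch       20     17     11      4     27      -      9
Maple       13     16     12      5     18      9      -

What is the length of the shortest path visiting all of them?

Shortest open route: 61 miles.

There are 6! = 720 possible orderings.
Ash → Denton → Fern → Vale → Thorn → Larch → Maple: 3+20+7+23+27+9 = 89
Ash → Denton → Fern → Vale → Thorn → Maple → Larch: 3+20+7+23+18+9 = 80
Ash → Denton → Fern → Vale → Larch → Thorn → Maple: 3+20+7+4+27+18 = 79
Ash → Denton → Fern → Vale → Larch → Maple → Thorn: 3+20+7+4+9+18 = 61
Ash → Denton → Fern → Vale → Maple → Thorn → Larch: 3+20+7+5+18+27 = 80
Ash → Denton → Fern → Vale → Maple → Larch → Thorn: 3+20+7+5+9+27 = 71
Ash → Denton → Fern → Thorn → Vale → Larch → Maple: 3+20+22+23+4+9 = 81
Ash → Denton → Fern → Thorn → Vale → Maple → Larch: 3+20+22+23+5+9 = 82
… (712 more)
The minimum is 61.
One shortest path: Ash → Denton → Fern → Vale → Larch → Maple → Thorn.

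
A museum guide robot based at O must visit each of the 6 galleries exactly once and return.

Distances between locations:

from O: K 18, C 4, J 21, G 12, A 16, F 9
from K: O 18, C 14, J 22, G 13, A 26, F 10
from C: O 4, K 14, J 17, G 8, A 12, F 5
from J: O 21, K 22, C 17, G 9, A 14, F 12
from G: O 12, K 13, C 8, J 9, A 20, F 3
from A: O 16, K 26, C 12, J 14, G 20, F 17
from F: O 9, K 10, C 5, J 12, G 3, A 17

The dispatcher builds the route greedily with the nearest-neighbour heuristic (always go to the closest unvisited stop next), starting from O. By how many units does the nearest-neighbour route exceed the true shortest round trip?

O: C=4, F=9, G=12, A=16, K=18, J=21 ⇒ C
C: F=5, G=8, A=12, K=14, J=17 ⇒ F
F: G=3, K=10, J=12, A=17 ⇒ G
G: J=9, K=13, A=20 ⇒ J
J: A=14, K=22 ⇒ A
A: K=26 ⇒ K
NN route O → C → F → G → J → A → K → O costs 79.
Optimal: O → K → F → G → J → A → C → O costs 70 (by enumerating all 360 distinct tours).
Excess = 79 − 70 = 9.

9 longer than the optimal tour.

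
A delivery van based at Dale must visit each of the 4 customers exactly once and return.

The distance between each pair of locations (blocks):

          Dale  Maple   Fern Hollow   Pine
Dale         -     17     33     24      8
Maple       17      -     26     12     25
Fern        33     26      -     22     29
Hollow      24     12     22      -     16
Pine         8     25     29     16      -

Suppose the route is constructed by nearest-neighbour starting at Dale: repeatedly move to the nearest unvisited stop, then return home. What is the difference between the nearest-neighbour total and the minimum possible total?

7 blocks longer than the optimal tour.

From Dale: Pine=8, Maple=17, Hollow=24, Fern=33 → choose Pine (8).
From Pine: Hollow=16, Maple=25, Fern=29 → choose Hollow (16).
From Hollow: Maple=12, Fern=22 → choose Maple (12).
From Maple: Fern=26 → choose Fern (26).
NN route Dale → Pine → Hollow → Maple → Fern → Dale costs 95.
Optimal: Dale → Maple → Hollow → Fern → Pine → Dale costs 88 (by enumerating all 12 distinct tours).
Excess = 95 − 88 = 7.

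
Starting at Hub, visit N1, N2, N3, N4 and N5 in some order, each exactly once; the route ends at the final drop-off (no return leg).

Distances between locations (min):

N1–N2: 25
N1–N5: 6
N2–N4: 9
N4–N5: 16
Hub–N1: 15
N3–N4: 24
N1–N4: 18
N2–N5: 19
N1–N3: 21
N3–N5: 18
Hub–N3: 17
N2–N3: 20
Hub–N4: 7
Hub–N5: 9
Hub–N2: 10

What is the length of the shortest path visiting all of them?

60 min — the minimum one-way total.

There are 5! = 120 possible orderings.
Hub - N1 - N2 - N3 - N4 - N5: 15+25+20+24+16 = 100
Hub - N1 - N2 - N3 - N5 - N4: 15+25+20+18+16 = 94
Hub - N1 - N2 - N4 - N3 - N5: 15+25+9+24+18 = 91
Hub - N1 - N2 - N4 - N5 - N3: 15+25+9+16+18 = 83
Hub - N1 - N2 - N5 - N3 - N4: 15+25+19+18+24 = 101
Hub - N1 - N2 - N5 - N4 - N3: 15+25+19+16+24 = 99
Hub - N1 - N3 - N2 - N4 - N5: 15+21+20+9+16 = 81
Hub - N1 - N3 - N2 - N5 - N4: 15+21+20+19+16 = 91
Hub - N1 - N3 - N4 - N2 - N5: 15+21+24+9+19 = 88
Hub - N1 - N3 - N4 - N5 - N2: 15+21+24+16+19 = 95
Hub - N1 - N3 - N5 - N2 - N4: 15+21+18+19+9 = 82
Hub - N1 - N3 - N5 - N4 - N2: 15+21+18+16+9 = 79
Hub - N1 - N4 - N2 - N3 - N5: 15+18+9+20+18 = 80
Hub - N1 - N4 - N2 - N5 - N3: 15+18+9+19+18 = 79
… (106 more)
Hub - N4 - N2 - N3 - N5 - N1: 7+9+20+18+6 = 60  ← best
The minimum is 60.
One shortest path: Hub → N4 → N2 → N3 → N5 → N1.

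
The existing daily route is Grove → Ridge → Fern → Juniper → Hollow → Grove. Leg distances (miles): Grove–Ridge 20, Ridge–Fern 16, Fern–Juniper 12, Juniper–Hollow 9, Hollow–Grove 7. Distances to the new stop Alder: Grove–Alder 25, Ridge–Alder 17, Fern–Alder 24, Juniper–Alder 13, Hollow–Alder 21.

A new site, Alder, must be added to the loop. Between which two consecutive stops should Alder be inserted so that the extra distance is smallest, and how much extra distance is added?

Insertion cost between consecutive stops i–j is d(i,Alder) + d(Alder,j) − d(i,j):
  between Grove and Ridge: 25 + 17 − 20 = 22
  between Ridge and Fern: 17 + 24 − 16 = 25
  between Fern and Juniper: 24 + 13 − 12 = 25
  between Juniper and Hollow: 13 + 21 − 9 = 25
  between Hollow and Grove: 21 + 25 − 7 = 39
Cheapest insertion is between Grove and Ridge, adding 22.
New total = 64 + 22 = 86.

+22 miles — insert Alder between Grove and Ridge.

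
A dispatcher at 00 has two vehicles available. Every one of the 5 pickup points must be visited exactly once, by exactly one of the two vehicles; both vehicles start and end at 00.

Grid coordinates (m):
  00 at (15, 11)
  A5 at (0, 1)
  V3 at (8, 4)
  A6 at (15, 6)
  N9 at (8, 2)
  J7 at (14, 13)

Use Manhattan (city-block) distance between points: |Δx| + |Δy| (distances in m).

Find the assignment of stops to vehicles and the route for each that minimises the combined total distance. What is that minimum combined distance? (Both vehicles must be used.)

Minimum combined distance: 56 m.

Try each way of splitting the stops between the two vehicles (each non-empty) and, for each split, find the best tour for each vehicle:
  {A5} + {V3, A6, N9, J7}: 50 + 36 = 86
  {V3} + {A5, A6, N9, J7}: 28 + 54 = 82
  {A5, V3} + {A6, N9, J7}: 50 + 36 = 86
  {A6} + {A5, V3, N9, J7}: 10 + 54 = 64
  {A5, A6} + {V3, N9, J7}: 50 + 36 = 86
  {V3, A6} + {A5, N9, J7}: 28 + 54 = 82
  … (15 splits in total)
  {A5, V3, A6, N9} + {J7}: 50 + 6 = 56  ← best
Best: vehicle 1 00 → A5 → N9 → V3 → A6 → 00 = 50; vehicle 2 00 → J7 → 00 = 6; combined 56.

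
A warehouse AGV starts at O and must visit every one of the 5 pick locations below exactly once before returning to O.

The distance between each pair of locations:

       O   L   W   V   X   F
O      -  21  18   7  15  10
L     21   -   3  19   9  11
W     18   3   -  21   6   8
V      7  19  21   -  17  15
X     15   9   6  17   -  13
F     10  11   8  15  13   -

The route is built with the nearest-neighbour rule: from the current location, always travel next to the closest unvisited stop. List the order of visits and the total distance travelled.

Total distance 57 via the nearest-neighbour route O → V → F → W → L → X → O.

O → [V:7 / F:10 / X:15 / W:18 / L:21] → V (7)
V → [F:15 / X:17 / L:19 / W:21] → F (15)
F → [W:8 / L:11 / X:13] → W (8)
W → [L:3 / X:6] → L (3)
L → [X:9] → X (9)
Return X→O: 15.
Total = 7 + 15 + 8 + 3 + 9 + 15 = 57.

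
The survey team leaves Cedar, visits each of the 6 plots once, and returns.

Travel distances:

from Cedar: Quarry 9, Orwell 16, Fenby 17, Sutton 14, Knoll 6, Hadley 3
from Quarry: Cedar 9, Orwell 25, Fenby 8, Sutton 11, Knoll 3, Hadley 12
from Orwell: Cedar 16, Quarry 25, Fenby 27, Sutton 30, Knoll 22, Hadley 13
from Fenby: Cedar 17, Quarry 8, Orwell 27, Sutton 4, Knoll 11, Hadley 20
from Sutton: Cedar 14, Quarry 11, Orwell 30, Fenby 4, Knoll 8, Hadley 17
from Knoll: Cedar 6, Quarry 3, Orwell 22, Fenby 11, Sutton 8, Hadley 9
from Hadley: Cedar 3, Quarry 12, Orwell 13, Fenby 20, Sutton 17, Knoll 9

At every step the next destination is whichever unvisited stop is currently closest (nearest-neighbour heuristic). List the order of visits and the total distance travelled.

Nearest-neighbour total = 73; route Cedar → Hadley → Knoll → Quarry → Fenby → Sutton → Orwell → Cedar.

At Cedar the remaining stops are Hadley 3, Knoll 6, Quarry 9, Sutton 14, Orwell 16, Fenby 17; go to Hadley.
At Hadley the remaining stops are Knoll 9, Quarry 12, Orwell 13, Sutton 17, Fenby 20; go to Knoll.
At Knoll the remaining stops are Quarry 3, Sutton 8, Fenby 11, Orwell 22; go to Quarry.
At Quarry the remaining stops are Fenby 8, Sutton 11, Orwell 25; go to Fenby.
At Fenby the remaining stops are Sutton 4, Orwell 27; go to Sutton.
At Sutton the remaining stops are Orwell 30; go to Orwell.
Return Orwell→Cedar: 16.
Total = 3 + 9 + 3 + 8 + 4 + 30 + 16 = 73.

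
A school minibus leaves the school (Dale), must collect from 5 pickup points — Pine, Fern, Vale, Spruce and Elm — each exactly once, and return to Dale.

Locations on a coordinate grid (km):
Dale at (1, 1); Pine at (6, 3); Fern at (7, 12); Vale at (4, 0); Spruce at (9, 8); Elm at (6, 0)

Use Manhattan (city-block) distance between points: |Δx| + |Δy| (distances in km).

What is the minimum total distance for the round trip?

Dale-Pine-Fern-Vale-Spruce-Elm-Dale: 7+10+15+13+11+6 = 62
Dale-Pine-Fern-Vale-Elm-Spruce-Dale: 7+10+15+2+11+15 = 60
Dale-Pine-Fern-Spruce-Vale-Elm-Dale: 7+10+6+13+2+6 = 44
Dale-Pine-Fern-Spruce-Elm-Vale-Dale: 7+10+6+11+2+4 = 40
Dale-Pine-Fern-Elm-Vale-Spruce-Dale: 7+10+13+2+13+15 = 60
Dale-Pine-Fern-Elm-Spruce-Vale-Dale: 7+10+13+11+13+4 = 58
Dale-Pine-Vale-Fern-Spruce-Elm-Dale: 7+5+15+6+11+6 = 50
Dale-Pine-Vale-Fern-Elm-Spruce-Dale: 7+5+15+13+11+15 = 66
Dale-Pine-Vale-Spruce-Fern-Elm-Dale: 7+5+13+6+13+6 = 50
Dale-Pine-Vale-Spruce-Elm-Fern-Dale: 7+5+13+11+13+17 = 66
Dale-Pine-Vale-Elm-Fern-Spruce-Dale: 7+5+2+13+6+15 = 48
Dale-Pine-Vale-Elm-Spruce-Fern-Dale: 7+5+2+11+6+17 = 48
Dale-Pine-Spruce-Fern-Vale-Elm-Dale: 7+8+6+15+2+6 = 44
Dale-Pine-Spruce-Fern-Elm-Vale-Dale: 7+8+6+13+2+4 = 40
… (46 more)
The minimum is 40.
One optimal route: Dale → Pine → Fern → Spruce → Elm → Vale → Dale (or its reverse).

40 km — the shortest possible round trip.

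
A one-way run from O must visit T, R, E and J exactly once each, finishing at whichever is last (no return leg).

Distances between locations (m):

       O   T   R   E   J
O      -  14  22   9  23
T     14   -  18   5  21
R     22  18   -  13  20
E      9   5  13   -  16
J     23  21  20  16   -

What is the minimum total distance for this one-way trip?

52 m — the minimum one-way total.

There are 4! = 24 possible orderings.
O→T→R→E→J: 14+18+13+16 = 61
O→T→R→J→E: 14+18+20+16 = 68
O→T→E→R→J: 14+5+13+20 = 52
O→T→E→J→R: 14+5+16+20 = 55
O→T→J→R→E: 14+21+20+13 = 68
O→T→J→E→R: 14+21+16+13 = 64
O→R→T→E→J: 22+18+5+16 = 61
O→R→T→J→E: 22+18+21+16 = 77
O→R→E→T→J: 22+13+5+21 = 61
O→R→E→J→T: 22+13+16+21 = 72
O→R→J→T→E: 22+20+21+5 = 68
O→R→J→E→T: 22+20+16+5 = 63
O→E→T→R→J: 9+5+18+20 = 52
O→E→T→J→R: 9+5+21+20 = 55
… (10 more)
The minimum is 52.
One shortest path: O → T → E → R → J.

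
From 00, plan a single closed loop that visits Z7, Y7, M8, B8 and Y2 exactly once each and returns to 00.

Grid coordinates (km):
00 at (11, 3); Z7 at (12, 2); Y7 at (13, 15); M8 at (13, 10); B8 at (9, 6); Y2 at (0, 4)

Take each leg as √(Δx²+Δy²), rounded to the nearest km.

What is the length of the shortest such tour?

There are 60 distinct closed tours to check (reversals are equivalent).
00 → Z7 → Y7 → M8 → B8 → Y2 → 00: 1+13+5+6+9+11 = 45
00 → Z7 → Y7 → M8 → Y2 → B8 → 00: 1+13+5+14+9+4 = 46
00 → Z7 → Y7 → B8 → M8 → Y2 → 00: 1+13+10+6+14+11 = 55
00 → Z7 → Y7 → B8 → Y2 → M8 → 00: 1+13+10+9+14+7 = 54
00 → Z7 → Y7 → Y2 → M8 → B8 → 00: 1+13+17+14+6+4 = 55
00 → Z7 → Y7 → Y2 → B8 → M8 → 00: 1+13+17+9+6+7 = 53
00 → Z7 → M8 → Y7 → B8 → Y2 → 00: 1+8+5+10+9+11 = 44
00 → Z7 → M8 → Y7 → Y2 → B8 → 00: 1+8+5+17+9+4 = 44
00 → Z7 → M8 → B8 → Y7 → Y2 → 00: 1+8+6+10+17+11 = 53
00 → Z7 → M8 → B8 → Y2 → Y7 → 00: 1+8+6+9+17+12 = 53
00 → Z7 → M8 → Y2 → Y7 → B8 → 00: 1+8+14+17+10+4 = 54
00 → Z7 → M8 → Y2 → B8 → Y7 → 00: 1+8+14+9+10+12 = 54
00 → Z7 → B8 → Y7 → M8 → Y2 → 00: 1+5+10+5+14+11 = 46
00 → Z7 → B8 → Y7 → Y2 → M8 → 00: 1+5+10+17+14+7 = 54
… (46 more)
The minimum is 44.
One optimal route: 00 → Z7 → M8 → Y7 → B8 → Y2 → 00 (or its reverse).

Minimum total distance: 44 km.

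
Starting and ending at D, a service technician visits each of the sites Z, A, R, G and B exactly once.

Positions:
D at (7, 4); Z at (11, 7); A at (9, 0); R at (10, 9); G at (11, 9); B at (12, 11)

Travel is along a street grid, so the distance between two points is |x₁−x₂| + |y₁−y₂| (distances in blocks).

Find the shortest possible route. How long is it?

32 blocks — the shortest possible round trip.

With 5 stops there are 5!/2 = 60 distinct round trips (a route and its reverse cost the same).
D - Z - A - R - G - B - D: 7+9+10+1+3+12 = 42
D - Z - A - R - B - G - D: 7+9+10+4+3+9 = 42
D - Z - A - G - R - B - D: 7+9+11+1+4+12 = 44
D - Z - A - G - B - R - D: 7+9+11+3+4+8 = 42
D - Z - A - B - R - G - D: 7+9+14+4+1+9 = 44
D - Z - A - B - G - R - D: 7+9+14+3+1+8 = 42
D - Z - R - A - G - B - D: 7+3+10+11+3+12 = 46
D - Z - R - A - B - G - D: 7+3+10+14+3+9 = 46
D - Z - R - G - A - B - D: 7+3+1+11+14+12 = 48
D - Z - R - G - B - A - D: 7+3+1+3+14+6 = 34
D - Z - R - B - A - G - D: 7+3+4+14+11+9 = 48
D - Z - R - B - G - A - D: 7+3+4+3+11+6 = 34
D - Z - G - A - R - B - D: 7+2+11+10+4+12 = 46
D - Z - G - A - B - R - D: 7+2+11+14+4+8 = 46
… (46 more)
D - Z - G - B - R - A - D: 7+2+3+4+10+6 = 32  ← best
The minimum is 32.
One optimal route: D → Z → G → B → R → A → D (or its reverse).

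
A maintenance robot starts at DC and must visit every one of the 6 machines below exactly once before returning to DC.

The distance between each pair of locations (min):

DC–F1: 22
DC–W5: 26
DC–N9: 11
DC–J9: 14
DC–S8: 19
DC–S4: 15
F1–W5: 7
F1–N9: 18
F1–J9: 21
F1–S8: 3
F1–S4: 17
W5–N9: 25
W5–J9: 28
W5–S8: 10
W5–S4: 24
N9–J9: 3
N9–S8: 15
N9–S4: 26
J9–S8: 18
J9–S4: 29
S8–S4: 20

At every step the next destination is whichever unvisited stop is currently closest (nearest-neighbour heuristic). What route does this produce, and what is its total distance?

At DC the remaining stops are N9 11, J9 14, S4 15, S8 19, F1 22, W5 26; go to N9.
At N9 the remaining stops are J9 3, S8 15, F1 18, W5 25, S4 26; go to J9.
At J9 the remaining stops are S8 18, F1 21, W5 28, S4 29; go to S8.
At S8 the remaining stops are F1 3, W5 10, S4 20; go to F1.
At F1 the remaining stops are W5 7, S4 17; go to W5.
At W5 the remaining stops are S4 24; go to S4.
Return S4→DC: 15.
Total = 11 + 3 + 18 + 3 + 7 + 24 + 15 = 81.

Nearest-neighbour total = 81 min; route DC → N9 → J9 → S8 → F1 → W5 → S4 → DC.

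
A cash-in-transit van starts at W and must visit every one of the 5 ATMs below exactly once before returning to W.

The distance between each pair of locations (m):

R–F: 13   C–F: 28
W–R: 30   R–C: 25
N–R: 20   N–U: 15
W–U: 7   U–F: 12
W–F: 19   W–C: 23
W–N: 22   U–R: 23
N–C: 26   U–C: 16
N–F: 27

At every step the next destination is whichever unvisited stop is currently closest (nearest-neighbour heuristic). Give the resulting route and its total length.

W → [U:7 / F:19 / N:22 / C:23 / R:30] → U (7)
U → [F:12 / N:15 / C:16 / R:23] → F (12)
F → [R:13 / N:27 / C:28] → R (13)
R → [N:20 / C:25] → N (20)
N → [C:26] → C (26)
Return C→W: 23.
Total = 7 + 12 + 13 + 20 + 26 + 23 = 101.

Total distance 101 m via the nearest-neighbour route W → U → F → R → N → C → W.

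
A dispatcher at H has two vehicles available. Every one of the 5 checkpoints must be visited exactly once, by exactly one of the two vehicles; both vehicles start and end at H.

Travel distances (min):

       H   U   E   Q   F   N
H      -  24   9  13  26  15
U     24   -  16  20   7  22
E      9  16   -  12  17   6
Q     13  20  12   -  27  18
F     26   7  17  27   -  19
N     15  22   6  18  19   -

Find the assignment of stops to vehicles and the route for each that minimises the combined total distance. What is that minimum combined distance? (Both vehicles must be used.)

Check every non-empty split of the stops between the two vehicles; for each half take its own optimal tour:
  {U} + {E, Q, F, N}: 48 + 74 = 122
  {E} + {U, Q, F, N}: 18 + 74 = 92
  {U, E} + {Q, F, N}: 49 + 74 = 123
  {Q} + {U, E, F, N}: 26 + 65 = 91
  {U, Q} + {E, F, N}: 57 + 60 = 117
  {E, Q} + {U, F, N}: 34 + 65 = 99
  … (15 splits in total)
Best: vehicle 1 H → Q → H = 26; vehicle 2 H → U → F → N → E → H = 65; combined 91.

Minimum combined distance: 91 min.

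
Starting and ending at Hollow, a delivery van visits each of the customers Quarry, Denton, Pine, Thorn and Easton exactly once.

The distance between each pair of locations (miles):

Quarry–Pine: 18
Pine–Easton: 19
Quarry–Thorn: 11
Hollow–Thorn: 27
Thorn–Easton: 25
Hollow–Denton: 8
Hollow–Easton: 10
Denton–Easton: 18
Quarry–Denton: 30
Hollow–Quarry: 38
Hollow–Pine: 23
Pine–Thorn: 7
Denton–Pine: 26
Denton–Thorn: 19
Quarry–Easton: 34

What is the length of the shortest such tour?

85 miles — the shortest possible round trip.

Hollow→Quarry→Denton→Pine→Thorn→Easton→Hollow: 38+30+26+7+25+10 = 136
Hollow→Quarry→Denton→Pine→Easton→Thorn→Hollow: 38+30+26+19+25+27 = 165
Hollow→Quarry→Denton→Thorn→Pine→Easton→Hollow: 38+30+19+7+19+10 = 123
Hollow→Quarry→Denton→Thorn→Easton→Pine→Hollow: 38+30+19+25+19+23 = 154
Hollow→Quarry→Denton→Easton→Pine→Thorn→Hollow: 38+30+18+19+7+27 = 139
Hollow→Quarry→Denton→Easton→Thorn→Pine→Hollow: 38+30+18+25+7+23 = 141
Hollow→Quarry→Pine→Denton→Thorn→Easton→Hollow: 38+18+26+19+25+10 = 136
Hollow→Quarry→Pine→Denton→Easton→Thorn→Hollow: 38+18+26+18+25+27 = 152
Hollow→Quarry→Pine→Thorn→Denton→Easton→Hollow: 38+18+7+19+18+10 = 110
Hollow→Quarry→Pine→Thorn→Easton→Denton→Hollow: 38+18+7+25+18+8 = 114
Hollow→Quarry→Pine→Easton→Denton→Thorn→Hollow: 38+18+19+18+19+27 = 139
Hollow→Quarry→Pine→Easton→Thorn→Denton→Hollow: 38+18+19+25+19+8 = 127
Hollow→Quarry→Thorn→Denton→Pine→Easton→Hollow: 38+11+19+26+19+10 = 123
Hollow→Quarry→Thorn→Denton→Easton→Pine→Hollow: 38+11+19+18+19+23 = 128
… (46 more)
Hollow→Denton→Quarry→Thorn→Pine→Easton→Hollow: 8+30+11+7+19+10 = 85  ← best
The minimum is 85.
One optimal route: Hollow → Denton → Quarry → Thorn → Pine → Easton → Hollow (or its reverse).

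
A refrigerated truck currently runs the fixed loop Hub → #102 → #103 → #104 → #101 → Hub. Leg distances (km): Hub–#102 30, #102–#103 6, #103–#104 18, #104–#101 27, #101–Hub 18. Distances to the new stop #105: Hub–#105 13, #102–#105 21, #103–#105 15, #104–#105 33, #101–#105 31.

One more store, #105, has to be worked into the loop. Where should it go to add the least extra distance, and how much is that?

Adding 4 km by placing #105 on the Hub–#102 leg.

Insertion cost between consecutive stops i–j is d(i,#105) + d(#105,j) − d(i,j):
  between Hub and #102: 13 + 21 − 30 = 4
  between #102 and #103: 21 + 15 − 6 = 30
  between #103 and #104: 15 + 33 − 18 = 30
  between #104 and #101: 33 + 31 − 27 = 37
  between #101 and Hub: 31 + 13 − 18 = 26
Cheapest insertion is between Hub and #102, adding 4.
New total = 99 + 4 = 103.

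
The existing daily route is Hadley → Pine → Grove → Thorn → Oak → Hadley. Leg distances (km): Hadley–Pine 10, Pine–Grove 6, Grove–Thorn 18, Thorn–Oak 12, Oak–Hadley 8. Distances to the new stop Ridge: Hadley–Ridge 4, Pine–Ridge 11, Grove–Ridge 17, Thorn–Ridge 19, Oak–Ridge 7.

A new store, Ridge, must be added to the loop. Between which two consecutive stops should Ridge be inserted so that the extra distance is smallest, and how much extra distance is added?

+3 km — insert Ridge between Oak and Hadley.

Insertion cost between consecutive stops i–j is d(i,Ridge) + d(Ridge,j) − d(i,j):
  between Hadley and Pine: 4 + 11 − 10 = 5
  between Pine and Grove: 11 + 17 − 6 = 22
  between Grove and Thorn: 17 + 19 − 18 = 18
  between Thorn and Oak: 19 + 7 − 12 = 14
  between Oak and Hadley: 7 + 4 − 8 = 3
Cheapest insertion is between Oak and Hadley, adding 3.
New total = 54 + 3 = 57.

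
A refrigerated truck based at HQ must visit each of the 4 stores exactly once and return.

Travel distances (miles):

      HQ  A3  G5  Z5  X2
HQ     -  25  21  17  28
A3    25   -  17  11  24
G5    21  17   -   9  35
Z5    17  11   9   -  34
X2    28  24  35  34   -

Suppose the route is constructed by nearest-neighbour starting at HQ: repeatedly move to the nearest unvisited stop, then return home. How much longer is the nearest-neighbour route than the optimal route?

HQ: Z5=17, G5=21, A3=25, X2=28 ⇒ Z5
Z5: G5=9, A3=11, X2=34 ⇒ G5
G5: A3=17, X2=35 ⇒ A3
A3: X2=24 ⇒ X2
NN route HQ → Z5 → G5 → A3 → X2 → HQ costs 95.
Optimal: HQ → G5 → Z5 → A3 → X2 → HQ costs 93 (by enumerating all 12 distinct tours).
Excess = 95 − 93 = 2.

2 miles longer than the optimal tour.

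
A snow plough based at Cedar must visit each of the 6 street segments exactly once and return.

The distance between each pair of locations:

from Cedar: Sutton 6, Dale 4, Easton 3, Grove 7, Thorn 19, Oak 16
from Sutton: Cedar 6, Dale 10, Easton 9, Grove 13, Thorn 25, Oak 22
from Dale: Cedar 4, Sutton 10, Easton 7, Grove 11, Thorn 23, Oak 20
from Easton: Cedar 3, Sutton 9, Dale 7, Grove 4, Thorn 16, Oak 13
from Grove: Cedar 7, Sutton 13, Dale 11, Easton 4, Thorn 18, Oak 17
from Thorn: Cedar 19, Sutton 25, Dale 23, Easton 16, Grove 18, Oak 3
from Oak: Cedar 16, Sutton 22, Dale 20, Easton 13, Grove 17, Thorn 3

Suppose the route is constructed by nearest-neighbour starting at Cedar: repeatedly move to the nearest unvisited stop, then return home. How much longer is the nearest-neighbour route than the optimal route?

From Cedar: Easton=3, Dale=4, Sutton=6, Grove=7, Oak=16, Thorn=19 → choose Easton (3).
From Easton: Grove=4, Dale=7, Sutton=9, Oak=13, Thorn=16 → choose Grove (4).
From Grove: Dale=11, Sutton=13, Oak=17, Thorn=18 → choose Dale (11).
From Dale: Sutton=10, Oak=20, Thorn=23 → choose Sutton (10).
From Sutton: Oak=22, Thorn=25 → choose Oak (22).
From Oak: Thorn=3 → choose Thorn (3).
NN route Cedar → Easton → Grove → Dale → Sutton → Oak → Thorn → Cedar costs 72.
Optimal: Cedar → Sutton → Dale → Easton → Grove → Thorn → Oak → Cedar costs 64 (by enumerating all 360 distinct tours).
Excess = 72 − 64 = 8.

Excess over optimum: 8.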